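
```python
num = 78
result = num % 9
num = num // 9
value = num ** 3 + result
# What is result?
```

Trace:
`num = 78` → num = 78
`result = num % 9` → result = 6
`num = num // 9` → num = 8
`value = num ** 3 + result` → value = 518
So result = 6

Answer: 6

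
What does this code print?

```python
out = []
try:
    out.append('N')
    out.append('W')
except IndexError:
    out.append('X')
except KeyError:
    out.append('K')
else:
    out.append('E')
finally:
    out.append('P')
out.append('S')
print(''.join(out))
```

Execution trace: 'N' (try body) → 'W' (try body, no exception) → 'E' (else) → 'P' (finally) → 'S' (after the try/except). Output: NWEPS

Answer: NWEPS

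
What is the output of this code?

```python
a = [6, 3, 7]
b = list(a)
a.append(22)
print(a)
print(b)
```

Key concept: list() constructor creates copy.
Step by step:
`a = [6, 3, 7]` → a = [6, 3, 7]
`b = list(a)` → b = [6, 3, 7]
`a.append(22)` → a = [6, 3, 7, 22]
`print(a)` → prints [6, 3, 7, 22]
`print(b)` → prints [6, 3, 7]

Answer:
[6, 3, 7, 22]
[6, 3, 7]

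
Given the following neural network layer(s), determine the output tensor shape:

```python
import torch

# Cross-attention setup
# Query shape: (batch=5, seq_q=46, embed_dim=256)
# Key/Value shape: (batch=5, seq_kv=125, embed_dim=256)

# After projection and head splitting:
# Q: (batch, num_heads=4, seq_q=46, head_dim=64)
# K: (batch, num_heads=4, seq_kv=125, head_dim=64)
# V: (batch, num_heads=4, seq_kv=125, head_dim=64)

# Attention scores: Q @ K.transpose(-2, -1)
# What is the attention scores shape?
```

Input: (5, 46, 256) -> Output: (5, 4, 46, 125)

Answer: (5, 4, 46, 125)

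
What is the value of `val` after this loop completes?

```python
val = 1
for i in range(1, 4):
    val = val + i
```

Start at 1, add 1 through 3
`val` takes the values: 1 → 2 → 4 → 7

Answer: 7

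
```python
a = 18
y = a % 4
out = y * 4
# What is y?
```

Trace:
`a = 18` → a = 18
`y = a % 4` → y = 2
`out = y * 4` → out = 8
So y = 2

Answer: 2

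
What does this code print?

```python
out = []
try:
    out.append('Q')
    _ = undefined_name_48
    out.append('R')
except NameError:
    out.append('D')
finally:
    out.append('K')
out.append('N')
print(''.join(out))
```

Execution trace: 'Q' (try body) → 'D' (except NameError) → 'K' (finally) → 'N' (after the try/except). Output: QDKN

Answer: QDKN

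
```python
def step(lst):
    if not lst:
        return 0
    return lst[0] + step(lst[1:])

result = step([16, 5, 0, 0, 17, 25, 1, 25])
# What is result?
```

16 + 5 + 0 + 0 + 17 + 25 + 1 + 25 + 0 = 89

Answer: 89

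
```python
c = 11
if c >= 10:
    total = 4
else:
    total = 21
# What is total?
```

Trace:
`c = 11` → c = 11
`if c >= 10: ...` → c >= 10 is True → total = 4
So total = 4

Answer: 4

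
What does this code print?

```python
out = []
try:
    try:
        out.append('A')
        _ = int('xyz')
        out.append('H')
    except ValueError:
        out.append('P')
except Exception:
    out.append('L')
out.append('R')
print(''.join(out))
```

Execution trace: 'A' (inner try body) → 'P' (inner except ValueError) → 'R' (after the try/except). Output: APR

Answer: APR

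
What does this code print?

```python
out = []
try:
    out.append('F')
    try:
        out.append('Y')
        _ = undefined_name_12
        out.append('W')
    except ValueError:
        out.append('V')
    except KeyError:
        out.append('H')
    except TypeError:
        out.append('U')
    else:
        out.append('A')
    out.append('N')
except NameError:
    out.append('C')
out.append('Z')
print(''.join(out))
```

Execution trace: 'F' (try body) → 'Y' (inner try body) → 'C' (except NameError) → 'Z' (after the try/except). Output: FYCZ

Answer: FYCZ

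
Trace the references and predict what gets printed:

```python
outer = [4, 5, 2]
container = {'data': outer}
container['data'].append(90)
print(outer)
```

Key concept: dict holds reference to list.
Step by step:
`outer = [4, 5, 2]` → outer = [4, 5, 2]
`container = {'data': outer}` → container = {'data': [4, 5, 2]}
`container['data'].append(90)` → outer = [4, 5, 2, 90]; container = {'data': [4, 5, 2, 90]}
`print(outer)` → prints [4, 5, 2, 90]

Answer: [4, 5, 2, 90]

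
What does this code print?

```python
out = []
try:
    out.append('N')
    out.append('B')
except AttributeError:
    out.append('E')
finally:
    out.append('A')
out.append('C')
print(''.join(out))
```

Execution trace: 'N' (try body) → 'B' (try body, no exception) → 'A' (finally) → 'C' (after the try/except). Output: NBAC

Answer: NBAC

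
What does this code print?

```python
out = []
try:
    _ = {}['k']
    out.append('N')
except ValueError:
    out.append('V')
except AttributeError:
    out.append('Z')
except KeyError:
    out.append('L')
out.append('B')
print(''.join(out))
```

Execution trace: 'L' (except KeyError) → 'B' (after the try/except). Output: LB

Answer: LB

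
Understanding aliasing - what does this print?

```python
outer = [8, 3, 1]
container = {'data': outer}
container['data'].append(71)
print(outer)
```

Key concept: dict holds reference to list.
Step by step:
`outer = [8, 3, 1]` → outer = [8, 3, 1]
`container = {'data': outer}` → container = {'data': [8, 3, 1]}
`container['data'].append(71)` → outer = [8, 3, 1, 71]; container = {'data': [8, 3, 1, 71]}
`print(outer)` → prints [8, 3, 1, 71]

Answer: [8, 3, 1, 71]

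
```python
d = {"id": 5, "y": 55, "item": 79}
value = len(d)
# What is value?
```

Trace:
`d = {"id": 5, "y": 55, "item": 79}` → d = {'id': 5, 'y': 55, 'item': 79}
`value = len(d)` → value = 3
So value = 3

Answer: 3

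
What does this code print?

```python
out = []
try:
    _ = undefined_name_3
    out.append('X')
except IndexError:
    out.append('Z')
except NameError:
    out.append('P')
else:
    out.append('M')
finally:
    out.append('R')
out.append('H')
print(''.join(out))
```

Execution trace: 'P' (except NameError) → 'R' (finally) → 'H' (after the try/except). Output: PRH

Answer: PRH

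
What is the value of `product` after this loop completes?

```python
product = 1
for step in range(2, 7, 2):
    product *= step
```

Product of even numbers 2 to 6
`product` takes the values: 1 → 2 → 8 → 48

Answer: 48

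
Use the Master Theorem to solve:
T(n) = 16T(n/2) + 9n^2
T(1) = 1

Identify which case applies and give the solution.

a=16, b=2, f(n)=9n^2. log_2(16) = 4. Since c=2 < 4, Case 1 applies: T(n) = Θ(n^log_b(a)) = O(n^4).

Answer: O(n^4) - Case 1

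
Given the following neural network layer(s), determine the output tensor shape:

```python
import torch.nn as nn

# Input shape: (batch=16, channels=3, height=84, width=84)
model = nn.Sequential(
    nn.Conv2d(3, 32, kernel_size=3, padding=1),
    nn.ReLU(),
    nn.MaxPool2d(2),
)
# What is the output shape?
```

Input: (16, 3, 84, 84) -> after Conv2d: (16, 32, 84, 84) -> after ReLU: (16, 32, 84, 84) -> Output: (16, 32, 42, 42)

Answer: (16, 32, 42, 42)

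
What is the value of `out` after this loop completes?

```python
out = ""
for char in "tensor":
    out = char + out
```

Reverse 'tensor'
`out` takes the values: "" → "t" → "et" → "net" → "snet" → "osnet" → "rosnet"

Answer: "rosnet"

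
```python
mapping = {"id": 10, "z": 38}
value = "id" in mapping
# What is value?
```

Trace:
`mapping = {"id": 10, "z": 38}` → mapping = {'id': 10, 'z': 38}
`value = "id" in mapping` → value = True
So value = True

Answer: True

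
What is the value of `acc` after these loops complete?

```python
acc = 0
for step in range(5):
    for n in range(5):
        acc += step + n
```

Sum of all step+n for step,n in 5x5
`acc` takes the values: 0 → 1 → 3 → 6 → 10 → 11 → 13 → 16 → 20 → 25 → 27 → 30 → 34 → 39 → 45 → 48 → 52 → 57 → 63 → 70 → 74 → 79 → 85 → 92 → 100

Answer: 100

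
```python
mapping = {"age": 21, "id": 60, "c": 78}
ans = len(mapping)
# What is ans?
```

Trace:
`mapping = {"age": 21, "id": 60, "c": 78}` → mapping = {'age': 21, 'id': 60, 'c': 78}
`ans = len(mapping)` → ans = 3
So ans = 3

Answer: 3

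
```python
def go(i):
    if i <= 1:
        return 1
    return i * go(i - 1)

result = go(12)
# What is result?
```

go(12) = 12 * 11 * 10 * 9 * 8 * 7 * 6 * 5 * 4 * 3 * 2 * 1 = 479001600

Answer: 479001600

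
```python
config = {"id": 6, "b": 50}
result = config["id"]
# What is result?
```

Trace:
`config = {"id": 6, "b": 50}` → config = {'id': 6, 'b': 50}
`result = config["id"]` → result = 6
So result = 6

Answer: 6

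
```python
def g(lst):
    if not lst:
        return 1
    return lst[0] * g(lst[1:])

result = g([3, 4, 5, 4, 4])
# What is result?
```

Product over [3, 4, 5, 4, 4] = 3 * 4 * 5 * 4 * 4 = 960

Answer: 960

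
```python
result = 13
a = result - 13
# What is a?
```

Trace:
`result = 13` → result = 13
`a = result - 13` → a = 0
So a = 0

Answer: 0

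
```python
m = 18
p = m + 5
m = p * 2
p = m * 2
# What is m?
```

Trace:
`m = 18` → m = 18
`p = m + 5` → p = 23
`m = p * 2` → m = 46
`p = m * 2` → p = 92
So m = 46

Answer: 46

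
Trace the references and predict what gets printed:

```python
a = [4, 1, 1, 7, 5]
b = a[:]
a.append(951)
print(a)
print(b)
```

Key concept: slice [:] creates copy.
Step by step:
`a = [4, 1, 1, 7, 5]` → a = [4, 1, 1, 7, 5]
`b = a[:]` → b = [4, 1, 1, 7, 5]
`a.append(951)` → a = [4, 1, 1, 7, 5, 951]
`print(a)` → prints [4, 1, 1, 7, 5, 951]
`print(b)` → prints [4, 1, 1, 7, 5]

Answer:
[4, 1, 1, 7, 5, 951]
[4, 1, 1, 7, 5]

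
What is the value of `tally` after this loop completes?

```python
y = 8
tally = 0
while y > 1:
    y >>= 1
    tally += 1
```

Count right shifts until 1
`tally` takes the values: 0 → 1 → 2 → 3

Answer: 3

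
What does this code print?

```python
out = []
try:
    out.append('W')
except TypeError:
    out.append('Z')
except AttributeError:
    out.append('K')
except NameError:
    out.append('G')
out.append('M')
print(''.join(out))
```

Execution trace: 'W' (try body, no exception) → 'M' (after the try/except). Output: WM

Answer: WM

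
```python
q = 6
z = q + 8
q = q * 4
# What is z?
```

Trace:
`q = 6` → q = 6
`z = q + 8` → z = 14
`q = q * 4` → q = 24
So z = 14

Answer: 14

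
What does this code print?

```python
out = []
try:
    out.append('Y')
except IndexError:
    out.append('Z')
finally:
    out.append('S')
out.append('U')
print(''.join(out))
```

Execution trace: 'Y' (try body, no exception) → 'S' (finally) → 'U' (after the try/except). Output: YSU

Answer: YSU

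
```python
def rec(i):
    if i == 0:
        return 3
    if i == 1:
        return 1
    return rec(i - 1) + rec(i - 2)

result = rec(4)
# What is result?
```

Build up from base cases: rec(0)=3, rec(1)=1, rec(2)=4, rec(3)=5, rec(4)=9

Answer: 9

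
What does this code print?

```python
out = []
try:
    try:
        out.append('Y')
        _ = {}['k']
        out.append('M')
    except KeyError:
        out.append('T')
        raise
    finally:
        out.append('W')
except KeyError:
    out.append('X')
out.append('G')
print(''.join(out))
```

Execution trace: 'Y' (inner try body) → 'T' (inner except KeyError) → 'W' (inner finally) → 'X' (outer except KeyError) → 'G' (after the try/except). Output: YTWXG

Answer: YTWXG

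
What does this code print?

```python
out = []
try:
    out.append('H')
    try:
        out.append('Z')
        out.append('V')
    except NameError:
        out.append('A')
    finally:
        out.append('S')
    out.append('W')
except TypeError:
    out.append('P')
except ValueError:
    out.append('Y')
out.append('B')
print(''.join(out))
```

Execution trace: 'H' (try body) → 'Z' (inner try body) → 'V' (inner try body, no exception) → 'S' (inner finally) → 'W' (try body, no exception) → 'B' (after the try/except). Output: HZVSWB

Answer: HZVSWB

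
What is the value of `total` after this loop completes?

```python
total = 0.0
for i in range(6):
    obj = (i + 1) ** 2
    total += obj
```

Sum of squared losses 1² + 2² + ... + 6²
`total` takes the values: 0.0 → 1.0 → 5.0 → 14.0 → 30.0 → 55.0 → 91.0

Answer: 91.0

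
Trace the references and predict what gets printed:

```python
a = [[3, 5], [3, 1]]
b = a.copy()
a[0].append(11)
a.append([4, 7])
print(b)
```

Key concept: shallow copy with nested lists.
Step by step:
`a = [[3, 5], [3, 1]]` → a = [[3, 5], [3, 1]]
`b = a.copy()` → b = [[3, 5], [3, 1]]
`a[0].append(11)` → a = [[3, 5, 11], [3, 1]]; b = [[3, 5, 11], [3, 1]]
`a.append([4, 7])` → a = [[3, 5, 11], [3, 1], [4, 7]]
`print(b)` → prints [[3, 5, 11], [3, 1]]

Answer: [[3, 5, 11], [3, 1]]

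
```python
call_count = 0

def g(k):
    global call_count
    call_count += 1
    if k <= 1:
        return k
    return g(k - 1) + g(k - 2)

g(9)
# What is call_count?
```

Calls(k) = 1 + Calls(k-1) + Calls(k-2); Calls(0)=Calls(1)=1. For k=9 this gives 109.

Answer: 109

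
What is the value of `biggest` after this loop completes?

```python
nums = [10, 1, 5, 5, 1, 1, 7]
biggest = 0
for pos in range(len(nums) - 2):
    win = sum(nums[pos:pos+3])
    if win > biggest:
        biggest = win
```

Max sum of 3-element window in [10, 1, 5, 5, 1, 1, 7]
`biggest` takes the values: 0 → 16

Answer: 16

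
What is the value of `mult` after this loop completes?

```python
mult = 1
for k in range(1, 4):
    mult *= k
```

3! = 6
`mult` takes the values: 1 → 2 → 6

Answer: 6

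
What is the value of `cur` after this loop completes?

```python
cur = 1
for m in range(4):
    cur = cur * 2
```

Multiply by 2, 4 times: 1 * 2^4 = 16
`cur` takes the values: 1 → 2 → 4 → 8 → 16

Answer: 16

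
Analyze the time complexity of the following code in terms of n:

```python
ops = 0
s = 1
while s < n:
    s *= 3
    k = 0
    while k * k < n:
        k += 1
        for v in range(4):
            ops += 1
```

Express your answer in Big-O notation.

Each loop level contributes: log n × √n × 1. Multiplying the contributions gives O(√n log n).

Answer: O(√n log n)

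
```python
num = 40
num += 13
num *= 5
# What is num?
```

Trace:
`num = 40` → num = 40
`num += 13` → num = 53
`num *= 5` → num = 265
So num = 265

Answer: 265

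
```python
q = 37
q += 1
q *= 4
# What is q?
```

Trace:
`q = 37` → q = 37
`q += 1` → q = 38
`q *= 4` → q = 152
So q = 152

Answer: 152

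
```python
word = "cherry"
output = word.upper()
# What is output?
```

Trace:
`word = "cherry"` → word = 'cherry'
`output = word.upper()` → output = 'CHERRY'
So output = 'CHERRY'

Answer: 'CHERRY'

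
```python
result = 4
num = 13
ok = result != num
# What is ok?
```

Trace:
`result = 4` → result = 4
`num = 13` → num = 13
`ok = result != num` → ok = True
So ok = True

Answer: True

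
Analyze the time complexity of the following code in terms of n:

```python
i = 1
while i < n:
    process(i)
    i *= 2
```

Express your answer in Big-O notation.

This is Logarithmic loop. Time complexity: O(log n).

Answer: O(log n)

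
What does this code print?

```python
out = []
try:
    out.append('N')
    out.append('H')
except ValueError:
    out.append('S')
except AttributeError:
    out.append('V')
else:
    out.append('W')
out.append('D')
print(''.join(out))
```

Execution trace: 'N' (try body) → 'H' (try body, no exception) → 'W' (else) → 'D' (after the try/except). Output: NHWD

Answer: NHWD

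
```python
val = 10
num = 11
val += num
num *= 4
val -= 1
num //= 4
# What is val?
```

Trace:
`val = 10` → val = 10
`num = 11` → num = 11
`val += num` → val = 21
`num *= 4` → num = 44
`val -= 1` → val = 20
`num //= 4` → num = 11
So val = 20

Answer: 20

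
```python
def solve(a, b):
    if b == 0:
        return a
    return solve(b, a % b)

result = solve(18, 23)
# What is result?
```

solve(18, 23) -> solve(23, 18) -> solve(18, 5) -> solve(5, 3) -> solve(3, 2) -> solve(2, 1) -> solve(1, 0) -> 1

Answer: 1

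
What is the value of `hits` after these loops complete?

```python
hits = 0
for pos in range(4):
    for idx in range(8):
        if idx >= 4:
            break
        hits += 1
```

Inner breaks at 4, outer runs 4 times
`hits` takes the values: 0 → 1 → 2 → 3 → 4 → 5 → 6 → 7 → 8 → 9 → 10 → 11 → 12 → 13 → 14 → 15 → 16

Answer: 16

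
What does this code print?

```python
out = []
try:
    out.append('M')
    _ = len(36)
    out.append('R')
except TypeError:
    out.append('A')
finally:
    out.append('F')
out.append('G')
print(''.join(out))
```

Execution trace: 'M' (try body) → 'A' (except TypeError) → 'F' (finally) → 'G' (after the try/except). Output: MAFG

Answer: MAFG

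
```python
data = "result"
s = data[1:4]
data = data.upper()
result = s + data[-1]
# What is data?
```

Trace:
`data = "result"` → data = 'result'
`s = data[1:4]` → s = 'esu'
`data = data.upper()` → data = 'RESULT'
`result = s + data[-1]` → result = 'esuT'
So data = 'RESULT'

Answer: 'RESULT'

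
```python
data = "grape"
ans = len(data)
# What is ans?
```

Trace:
`data = "grape"` → data = 'grape'
`ans = len(data)` → ans = 5
So ans = 5

Answer: 5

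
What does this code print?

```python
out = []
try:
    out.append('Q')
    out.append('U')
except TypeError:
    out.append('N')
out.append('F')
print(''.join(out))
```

Execution trace: 'Q' (try body) → 'U' (try body, no exception) → 'F' (after the try/except). Output: QUF

Answer: QUF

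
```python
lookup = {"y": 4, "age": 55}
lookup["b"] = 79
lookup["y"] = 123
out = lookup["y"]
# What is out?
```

Trace:
`lookup = {"y": 4, "age": 55}` → lookup = {'y': 4, 'age': 55}
`lookup["b"] = 79` → lookup = {'y': 4, 'age': 55, 'b': 79}
`lookup["y"] = 123` → lookup = {'y': 123, 'age': 55, 'b': 79}
`out = lookup["y"]` → out = 123
So out = 123

Answer: 123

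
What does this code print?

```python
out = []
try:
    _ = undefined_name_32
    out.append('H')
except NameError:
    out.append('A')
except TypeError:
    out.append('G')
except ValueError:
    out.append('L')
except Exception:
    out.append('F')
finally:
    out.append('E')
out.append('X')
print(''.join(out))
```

Execution trace: 'A' (except NameError) → 'E' (finally) → 'X' (after the try/except). Output: AEX

Answer: AEX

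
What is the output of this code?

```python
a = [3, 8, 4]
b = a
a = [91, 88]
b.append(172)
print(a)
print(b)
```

Key concept: rebinding vs mutation: a is rebound to a new list, b still points at the original.
Step by step:
`a = [3, 8, 4]` → a = [3, 8, 4]
`b = a` → b = [3, 8, 4] (same object as a)
`a = [91, 88]` → a = [91, 88]
`b.append(172)` → b = [3, 8, 4, 172]
`print(a)` → prints [91, 88]
`print(b)` → prints [3, 8, 4, 172]

Answer:
[91, 88]
[3, 8, 4, 172]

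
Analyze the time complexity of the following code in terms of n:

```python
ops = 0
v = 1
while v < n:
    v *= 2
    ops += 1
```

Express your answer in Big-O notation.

Each loop level contributes: log n. Multiplying the contributions gives O(log n).

Answer: O(log n)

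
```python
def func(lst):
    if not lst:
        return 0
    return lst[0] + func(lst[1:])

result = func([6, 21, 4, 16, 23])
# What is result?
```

6 + 21 + 4 + 16 + 23 + 0 = 70

Answer: 70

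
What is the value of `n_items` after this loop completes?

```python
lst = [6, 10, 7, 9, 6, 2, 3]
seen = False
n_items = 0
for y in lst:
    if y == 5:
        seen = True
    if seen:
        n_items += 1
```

Count elements after first 5 in [6, 10, 7, 9, 6, 2, 3]
`n_items` takes the values: 0

Answer: 0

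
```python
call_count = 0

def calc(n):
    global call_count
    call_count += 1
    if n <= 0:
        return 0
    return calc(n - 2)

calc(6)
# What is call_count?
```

Linear recursion stepping by 2: 4 calls from n=6 down to ≤0.

Answer: 4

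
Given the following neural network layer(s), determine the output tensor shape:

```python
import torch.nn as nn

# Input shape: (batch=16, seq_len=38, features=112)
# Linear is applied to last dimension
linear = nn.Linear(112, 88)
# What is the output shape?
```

Input: (16, 38, 112) -> Output: (16, 38, 88)

Answer: (16, 38, 88)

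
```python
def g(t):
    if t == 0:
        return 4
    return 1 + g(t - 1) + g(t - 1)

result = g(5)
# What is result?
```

g(t) = 1 + 2·g(t-1), g(0)=4. Closed form: (4+1)·2^5 - 1 = 159.

Answer: 159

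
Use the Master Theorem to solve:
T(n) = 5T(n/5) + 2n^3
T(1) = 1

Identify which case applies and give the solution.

a=5, b=5, f(n)=2n^3. log_5(5) = 1. Since c=3 > 1 and the regularity condition holds (5(n/5)^3 = (5/5^3)n^3 with 5/5^3 < 1), Case 3 applies: T(n) = Θ(f(n)) = O(n^3).

Answer: O(n^3) - Case 3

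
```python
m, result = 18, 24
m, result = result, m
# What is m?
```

Trace:
`m, result = 18, 24` → m = 18; result = 24
`m, result = result, m` → m = 24; result = 18
So m = 24

Answer: 24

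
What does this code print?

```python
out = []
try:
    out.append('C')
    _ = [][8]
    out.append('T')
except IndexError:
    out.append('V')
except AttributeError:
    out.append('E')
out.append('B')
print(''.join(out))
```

Execution trace: 'C' (try body) → 'V' (except IndexError) → 'B' (after the try/except). Output: CVB

Answer: CVB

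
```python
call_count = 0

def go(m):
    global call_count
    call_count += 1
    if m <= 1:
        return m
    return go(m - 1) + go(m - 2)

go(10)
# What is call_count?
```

Calls(m) = 1 + Calls(m-1) + Calls(m-2); Calls(0)=Calls(1)=1. For m=10 this gives 177.

Answer: 177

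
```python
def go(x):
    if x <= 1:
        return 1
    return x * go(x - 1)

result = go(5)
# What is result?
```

go(5) = 5 * 4 * 3 * 2 * 1 = 120

Answer: 120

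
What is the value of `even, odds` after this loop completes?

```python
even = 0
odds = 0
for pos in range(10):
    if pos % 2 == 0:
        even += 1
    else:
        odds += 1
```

Count evens and odds in range(10)
`even, odds` takes the values: (0, 0) → (1, 0) → (1, 1) → (2, 1) → (2, 2) → (3, 2) → (3, 3) → (4, 3) → (4, 4) → (5, 4) → (5, 5)

Answer: 5, 5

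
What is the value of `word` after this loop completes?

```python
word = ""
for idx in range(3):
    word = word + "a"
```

Repeat 'a' 3 times
`word` takes the values: "" → "a" → "aa" → "aaa"

Answer: "aaa"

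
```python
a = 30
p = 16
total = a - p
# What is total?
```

Trace:
`a = 30` → a = 30
`p = 16` → p = 16
`total = a - p` → total = 14
So total = 14

Answer: 14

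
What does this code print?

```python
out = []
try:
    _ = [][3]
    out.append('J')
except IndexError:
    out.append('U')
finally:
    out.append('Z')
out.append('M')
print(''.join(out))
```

Execution trace: 'U' (except IndexError) → 'Z' (finally) → 'M' (after the try/except). Output: UZM

Answer: UZM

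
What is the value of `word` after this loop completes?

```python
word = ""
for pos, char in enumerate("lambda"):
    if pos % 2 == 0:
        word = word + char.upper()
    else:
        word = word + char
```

Uppercase even positions in 'lambda'
`word` takes the values: "" → "L" → "La" → "LaM" → "LaMb" → "LaMbD" → "LaMbDa"

Answer: "LaMbDa"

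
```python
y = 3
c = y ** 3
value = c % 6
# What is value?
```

Trace:
`y = 3` → y = 3
`c = y ** 3` → c = 27
`value = c % 6` → value = 3
So value = 3

Answer: 3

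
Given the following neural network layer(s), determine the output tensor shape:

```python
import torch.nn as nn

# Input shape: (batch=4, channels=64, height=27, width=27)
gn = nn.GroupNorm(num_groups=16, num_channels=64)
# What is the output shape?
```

Input: (4, 64, 27, 27) -> Output: (4, 64, 27, 27)

Answer: (4, 64, 27, 27)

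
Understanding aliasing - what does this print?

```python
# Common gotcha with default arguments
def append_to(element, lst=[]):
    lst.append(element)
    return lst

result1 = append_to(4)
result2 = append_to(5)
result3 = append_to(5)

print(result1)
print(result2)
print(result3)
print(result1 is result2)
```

Key concept: mutable default argument gotcha.
Step by step:
`result1 = append_to(4)` → result1 = [4]
`result2 = append_to(5)` → result1 = [4, 5] (same object as result2); result2 = [4, 5] (same object as result1)
`result3 = append_to(5)` → result1 = [4, 5, 5] (same object as result2, result3); result2 = [4, 5, 5] (same object as result1, result3); result3 = [4, 5, 5] (same object as result1, result2)
`print(result1)` → prints [4, 5, 5]
`print(result2)` → prints [4, 5, 5]
`print(result3)` → prints [4, 5, 5]
`print(result1 is result2)` → prints True

Answer:
[4, 5, 5]
[4, 5, 5]
[4, 5, 5]
True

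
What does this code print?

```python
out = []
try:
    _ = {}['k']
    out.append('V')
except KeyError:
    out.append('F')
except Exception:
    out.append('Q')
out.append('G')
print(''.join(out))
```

Execution trace: 'F' (except KeyError) → 'G' (after the try/except). Output: FG

Answer: FG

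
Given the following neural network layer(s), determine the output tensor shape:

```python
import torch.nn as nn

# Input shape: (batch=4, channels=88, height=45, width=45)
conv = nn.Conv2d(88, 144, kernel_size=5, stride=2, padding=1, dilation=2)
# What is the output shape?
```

Input: (4, 88, 45, 45) -> Output: (4, 144, 20, 20)

Answer: (4, 144, 20, 20)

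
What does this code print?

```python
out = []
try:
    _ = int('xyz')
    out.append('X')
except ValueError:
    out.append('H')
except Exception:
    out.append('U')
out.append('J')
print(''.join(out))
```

Execution trace: 'H' (except ValueError) → 'J' (after the try/except). Output: HJ

Answer: HJ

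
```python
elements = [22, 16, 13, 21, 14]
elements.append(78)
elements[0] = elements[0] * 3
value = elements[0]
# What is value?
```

Trace:
`elements = [22, 16, 13, 21, 14]` → elements = [22, 16, 13, 21, 14]
`elements.append(78)` → elements = [22, 16, 13, 21, 14, 78]
`elements[0] = elements[0] * 3` → elements = [66, 16, 13, 21, 14, 78]
`value = elements[0]` → value = 66
So value = 66

Answer: 66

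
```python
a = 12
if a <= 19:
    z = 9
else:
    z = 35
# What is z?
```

Trace:
`a = 12` → a = 12
`if a <= 19: ...` → a <= 19 is True → z = 9
So z = 9

Answer: 9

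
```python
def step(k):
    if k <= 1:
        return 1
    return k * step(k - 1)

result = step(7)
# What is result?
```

step(7) = 7 * 6 * 5 * 4 * 3 * 2 * 1 = 5040

Answer: 5040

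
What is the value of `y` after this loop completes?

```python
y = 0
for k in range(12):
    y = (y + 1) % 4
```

Increment mod 4, 12 times = 0
`y` takes the values: 0 → 1 → 2 → 3 → 0 → 1 → 2 → 3 → 0 → 1 → 2 → 3 → 0

Answer: 0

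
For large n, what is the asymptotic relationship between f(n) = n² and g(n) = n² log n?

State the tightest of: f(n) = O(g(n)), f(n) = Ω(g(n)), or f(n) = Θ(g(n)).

n² vs n² log n: f(n) = O(g(n)) but not Ω(g(n)) — n² log n grows strictly faster than n².

Answer: f(n) = O(g(n)) but not Ω(g(n)) — n² log n grows strictly faster than n².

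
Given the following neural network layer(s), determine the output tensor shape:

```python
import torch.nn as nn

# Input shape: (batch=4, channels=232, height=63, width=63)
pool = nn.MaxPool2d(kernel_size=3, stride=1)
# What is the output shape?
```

Input: (4, 232, 63, 63) -> Output: (4, 232, 61, 61)

Answer: (4, 232, 61, 61)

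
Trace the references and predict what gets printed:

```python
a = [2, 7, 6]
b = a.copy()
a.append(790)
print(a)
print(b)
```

Key concept: list.copy() creates independent copy.
Step by step:
`a = [2, 7, 6]` → a = [2, 7, 6]
`b = a.copy()` → b = [2, 7, 6]
`a.append(790)` → a = [2, 7, 6, 790]
`print(a)` → prints [2, 7, 6, 790]
`print(b)` → prints [2, 7, 6]

Answer:
[2, 7, 6, 790]
[2, 7, 6]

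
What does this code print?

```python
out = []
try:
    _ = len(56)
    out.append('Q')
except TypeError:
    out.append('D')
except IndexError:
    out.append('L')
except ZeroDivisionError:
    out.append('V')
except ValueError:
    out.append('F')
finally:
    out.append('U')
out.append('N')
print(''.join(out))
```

Execution trace: 'D' (except TypeError) → 'U' (finally) → 'N' (after the try/except). Output: DUN

Answer: DUN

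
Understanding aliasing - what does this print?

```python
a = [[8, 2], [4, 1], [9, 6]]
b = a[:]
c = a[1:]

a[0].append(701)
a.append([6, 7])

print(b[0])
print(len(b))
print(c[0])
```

Key concept: slice with nested mutation.
Step by step:
`a = [[8, 2], [4, 1], [9, 6]]` → a = [[8, 2], [4, 1], [9, 6]]
`b = a[:]` → b = [[8, 2], [4, 1], [9, 6]]
`c = a[1:]` → c = [[4, 1], [9, 6]]
`a[0].append(701)` → a = [[8, 2, 701], [4, 1], [9, 6]]; b = [[8, 2, 701], [4, 1], [9, 6]]
`a.append([6, 7])` → a = [[8, 2, 701], [4, 1], [9, 6], [6, 7]]
`print(b[0])` → prints [8, 2, 701]
`print(len(b))` → prints 3
`print(c[0])` → prints [4, 1]

Answer:
[8, 2, 701]
3
[4, 1]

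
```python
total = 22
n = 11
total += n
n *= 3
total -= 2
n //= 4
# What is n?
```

Trace:
`total = 22` → total = 22
`n = 11` → n = 11
`total += n` → total = 33
`n *= 3` → n = 33
`total -= 2` → total = 31
`n //= 4` → n = 8
So n = 8

Answer: 8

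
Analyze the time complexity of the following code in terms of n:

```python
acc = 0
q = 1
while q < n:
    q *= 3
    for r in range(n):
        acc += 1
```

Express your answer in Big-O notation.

Each loop level contributes: log n × n. Multiplying the contributions gives O(n log n).

Answer: O(n log n)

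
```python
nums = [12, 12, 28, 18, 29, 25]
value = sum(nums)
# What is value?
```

Trace:
`nums = [12, 12, 28, 18, 29, 25]` → nums = [12, 12, 28, 18, 29, 25]
`value = sum(nums)` → value = 124
So value = 124

Answer: 124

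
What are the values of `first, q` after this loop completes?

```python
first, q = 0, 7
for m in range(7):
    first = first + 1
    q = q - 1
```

first goes 0→7, q goes 7→0
`first, q` takes the values: (0, 7) → (1, 7) → (1, 6) → (2, 6) → (2, 5) → (3, 5) → (3, 4) → (4, 4) → (4, 3) → (5, 3) → (5, 2) → (6, 2) → (6, 1) → (7, 1) → (7, 0)

Answer: 7, 0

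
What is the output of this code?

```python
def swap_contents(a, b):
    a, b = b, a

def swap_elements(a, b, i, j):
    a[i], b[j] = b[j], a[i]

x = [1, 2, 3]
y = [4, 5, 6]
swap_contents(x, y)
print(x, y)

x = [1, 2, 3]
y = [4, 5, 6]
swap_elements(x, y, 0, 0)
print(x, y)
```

Key concept: parameter rebinding vs mutation.
Step by step:
`x = [1, 2, 3]` → x = [1, 2, 3]
`y = [4, 5, 6]` → y = [4, 5, 6]
`swap_contents(x, y)` → no visible change to tracked variables
`print(x, y)` → prints [1, 2, 3] [4, 5, 6]
`x = [1, 2, 3]` → x = [1, 2, 3]
`y = [4, 5, 6]` → y = [4, 5, 6]
`swap_elements(x, y, 0, 0)` → x = [4, 2, 3]; y = [1, 5, 6]
`print(x, y)` → prints [4, 2, 3] [1, 5, 6]

Answer:
[1, 2, 3] [4, 5, 6]
[4, 2, 3] [1, 5, 6]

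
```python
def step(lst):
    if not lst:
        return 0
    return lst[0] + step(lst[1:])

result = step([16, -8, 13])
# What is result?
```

16 + (-8) + 13 + 0 = 21

Answer: 21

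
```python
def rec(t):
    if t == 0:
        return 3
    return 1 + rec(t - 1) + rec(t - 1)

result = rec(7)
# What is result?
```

rec(t) = 1 + 2·rec(t-1), rec(0)=3. Closed form: (3+1)·2^7 - 1 = 511.

Answer: 511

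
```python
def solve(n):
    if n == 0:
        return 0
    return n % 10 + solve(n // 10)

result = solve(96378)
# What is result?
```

Sum of digits of 96378: 8 + 7 + 3 + 6 + 9 = 33

Answer: 33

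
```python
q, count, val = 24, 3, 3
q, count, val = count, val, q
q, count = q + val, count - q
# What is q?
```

Trace:
`q, count, val = 24, 3, 3` → q = 24; count = 3; val = 3
`q, count, val = count, val, q` → q = 3; count = 3; val = 24
`q, count = q + val, count - q` → q = 27; count = 0
So q = 27

Answer: 27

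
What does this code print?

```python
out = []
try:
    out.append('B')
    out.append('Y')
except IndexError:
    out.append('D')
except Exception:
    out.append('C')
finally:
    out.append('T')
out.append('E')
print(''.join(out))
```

Execution trace: 'B' (try body) → 'Y' (try body, no exception) → 'T' (finally) → 'E' (after the try/except). Output: BYTE

Answer: BYTE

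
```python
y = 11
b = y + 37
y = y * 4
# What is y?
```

Trace:
`y = 11` → y = 11
`b = y + 37` → b = 48
`y = y * 4` → y = 44
So y = 44

Answer: 44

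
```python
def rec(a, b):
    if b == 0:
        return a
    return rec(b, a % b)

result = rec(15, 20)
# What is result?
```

rec(15, 20) -> rec(20, 15) -> rec(15, 5) -> rec(5, 0) -> 5

Answer: 5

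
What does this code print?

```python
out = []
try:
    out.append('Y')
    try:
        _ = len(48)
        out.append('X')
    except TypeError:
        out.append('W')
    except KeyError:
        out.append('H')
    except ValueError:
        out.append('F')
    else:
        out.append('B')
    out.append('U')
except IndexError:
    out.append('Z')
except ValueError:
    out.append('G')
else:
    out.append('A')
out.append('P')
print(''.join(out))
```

Execution trace: 'Y' (try body) → 'W' (inner except TypeError) → 'U' (try body, no exception) → 'A' (else) → 'P' (after the try/except). Output: YWUAP

Answer: YWUAP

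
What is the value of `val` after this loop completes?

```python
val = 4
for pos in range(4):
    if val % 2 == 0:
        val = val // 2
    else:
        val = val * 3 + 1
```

Collatz-style transformation from 4
`val` takes the values: 4 → 2 → 1 → 4 → 2

Answer: 2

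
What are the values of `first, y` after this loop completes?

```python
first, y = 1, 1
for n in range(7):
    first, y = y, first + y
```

Fibonacci: after 7 iterations
`first, y` takes the values: (1, 1) → (1, 2) → (2, 3) → (3, 5) → (5, 8) → (8, 13) → (13, 21) → (21, 34)

Answer: 21, 34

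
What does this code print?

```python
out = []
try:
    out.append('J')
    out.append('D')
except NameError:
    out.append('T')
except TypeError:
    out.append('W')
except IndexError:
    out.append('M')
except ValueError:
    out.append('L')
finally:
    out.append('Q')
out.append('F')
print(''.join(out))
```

Execution trace: 'J' (try body) → 'D' (try body, no exception) → 'Q' (finally) → 'F' (after the try/except). Output: JDQF

Answer: JDQF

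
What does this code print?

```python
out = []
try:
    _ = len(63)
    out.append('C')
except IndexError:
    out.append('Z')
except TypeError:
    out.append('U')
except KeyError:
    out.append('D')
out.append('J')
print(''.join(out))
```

Execution trace: 'U' (except TypeError) → 'J' (after the try/except). Output: UJ

Answer: UJ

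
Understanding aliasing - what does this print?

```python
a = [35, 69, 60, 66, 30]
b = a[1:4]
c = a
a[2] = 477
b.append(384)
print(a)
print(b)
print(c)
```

Key concept: slice vs alias.
Step by step:
`a = [35, 69, 60, 66, 30]` → a = [35, 69, 60, 66, 30]
`b = a[1:4]` → b = [69, 60, 66]
`c = a` → c = [35, 69, 60, 66, 30] (same object as a)
`a[2] = 477` → a = [35, 69, 477, 66, 30] (same object as c); c = [35, 69, 477, 66, 30] (same object as a)
`b.append(384)` → b = [69, 60, 66, 384]
`print(a)` → prints [35, 69, 477, 66, 30]
`print(b)` → prints [69, 60, 66, 384]
`print(c)` → prints [35, 69, 477, 66, 30]

Answer:
[35, 69, 477, 66, 30]
[69, 60, 66, 384]
[35, 69, 477, 66, 30]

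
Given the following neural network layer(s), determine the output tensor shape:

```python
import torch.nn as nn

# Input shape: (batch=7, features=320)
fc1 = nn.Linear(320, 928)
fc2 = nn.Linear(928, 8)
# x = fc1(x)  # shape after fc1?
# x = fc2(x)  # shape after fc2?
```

Input: (7, 320) -> after fc1: (7, 928) -> Output: (7, 8)

Answer: (7, 8)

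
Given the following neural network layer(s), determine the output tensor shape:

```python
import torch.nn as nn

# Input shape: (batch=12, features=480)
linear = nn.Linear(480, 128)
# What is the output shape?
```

Input: (12, 480) -> Output: (12, 128)

Answer: (12, 128)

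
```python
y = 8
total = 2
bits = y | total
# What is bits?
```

Trace:
`y = 8` → y = 8
`total = 2` → total = 2
`bits = y | total` → bits = 10
So bits = 10

Answer: 10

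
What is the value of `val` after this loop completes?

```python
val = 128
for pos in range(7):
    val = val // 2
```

Halve 7 times: 128 // 2^7 = 1
`val` takes the values: 128 → 64 → 32 → 16 → 8 → 4 → 2 → 1

Answer: 1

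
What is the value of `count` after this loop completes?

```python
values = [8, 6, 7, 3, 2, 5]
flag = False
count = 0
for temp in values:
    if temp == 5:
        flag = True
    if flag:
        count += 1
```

Count elements after first 5 in [8, 6, 7, 3, 2, 5]
`count` takes the values: 0 → 1

Answer: 1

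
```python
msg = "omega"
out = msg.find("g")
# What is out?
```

Trace:
`msg = "omega"` → msg = 'omega'
`out = msg.find("g")` → out = 3
So out = 3

Answer: 3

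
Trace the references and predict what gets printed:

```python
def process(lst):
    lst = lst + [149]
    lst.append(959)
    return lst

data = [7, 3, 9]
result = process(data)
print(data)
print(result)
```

Key concept: rebinding parameter vs mutation.
Step by step:
`data = [7, 3, 9]` → data = [7, 3, 9]
`result = process(data)` → result = [7, 3, 9, 149, 959]
`print(data)` → prints [7, 3, 9]
`print(result)` → prints [7, 3, 9, 149, 959]

Answer:
[7, 3, 9]
[7, 3, 9, 149, 959]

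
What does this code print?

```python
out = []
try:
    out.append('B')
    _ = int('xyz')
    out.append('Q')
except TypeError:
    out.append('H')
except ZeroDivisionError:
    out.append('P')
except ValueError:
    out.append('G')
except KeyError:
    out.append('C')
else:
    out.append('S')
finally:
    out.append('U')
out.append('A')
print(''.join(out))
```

Execution trace: 'B' (try body) → 'G' (except ValueError) → 'U' (finally) → 'A' (after the try/except). Output: BGUA

Answer: BGUA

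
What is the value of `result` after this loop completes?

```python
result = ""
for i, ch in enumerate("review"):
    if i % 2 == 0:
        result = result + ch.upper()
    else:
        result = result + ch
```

Uppercase even positions in 'review'
`result` takes the values: "" → "R" → "Re" → "ReV" → "ReVi" → "ReViE" → "ReViEw"

Answer: "ReViEw"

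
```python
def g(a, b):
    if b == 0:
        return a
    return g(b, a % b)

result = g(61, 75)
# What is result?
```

g(61, 75) -> g(75, 61) -> g(61, 14) -> g(14, 5) -> g(5, 4) -> g(4, 1) -> g(1, 0) -> 1

Answer: 1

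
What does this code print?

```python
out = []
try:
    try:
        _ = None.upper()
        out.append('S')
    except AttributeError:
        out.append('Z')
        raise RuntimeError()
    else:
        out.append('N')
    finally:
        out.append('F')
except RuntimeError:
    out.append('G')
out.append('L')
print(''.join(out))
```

Execution trace: 'Z' (inner except AttributeError) → 'F' (inner finally) → 'G' (outer except RuntimeError) → 'L' (after the try/except). Output: ZFGL

Answer: ZFGL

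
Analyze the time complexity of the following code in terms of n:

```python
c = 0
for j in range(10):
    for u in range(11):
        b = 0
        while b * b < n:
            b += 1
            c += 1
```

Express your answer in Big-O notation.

Each loop level contributes: 1 × 1 × √n. Multiplying the contributions gives O(√n).

Answer: O(√n)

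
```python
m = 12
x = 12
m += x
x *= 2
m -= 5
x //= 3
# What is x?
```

Trace:
`m = 12` → m = 12
`x = 12` → x = 12
`m += x` → m = 24
`x *= 2` → x = 24
`m -= 5` → m = 19
`x //= 3` → x = 8
So x = 8

Answer: 8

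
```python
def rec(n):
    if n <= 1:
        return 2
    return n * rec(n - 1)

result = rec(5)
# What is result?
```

rec(5) = 5 * 4 * 3 * 2 * 2 = 240

Answer: 240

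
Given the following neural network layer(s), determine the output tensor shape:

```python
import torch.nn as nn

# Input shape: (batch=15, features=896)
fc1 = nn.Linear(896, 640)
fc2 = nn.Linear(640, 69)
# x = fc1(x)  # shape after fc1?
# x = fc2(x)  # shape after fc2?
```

Input: (15, 896) -> after fc1: (15, 640) -> Output: (15, 69)

Answer: (15, 69)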